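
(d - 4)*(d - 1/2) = d^2 - 9*d/2 + 2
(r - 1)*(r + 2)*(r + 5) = r^3 + 6*r^2 + 3*r - 10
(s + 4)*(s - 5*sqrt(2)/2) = s^2 - 5*sqrt(2)*s/2 + 4*s - 10*sqrt(2)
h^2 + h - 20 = (h - 4)*(h + 5)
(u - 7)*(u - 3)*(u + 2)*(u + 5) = u^4 - 3*u^3 - 39*u^2 + 47*u + 210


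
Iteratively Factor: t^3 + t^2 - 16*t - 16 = (t + 1)*(t^2 - 16) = (t - 4)*(t + 1)*(t + 4)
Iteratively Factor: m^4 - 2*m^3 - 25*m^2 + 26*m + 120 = (m - 3)*(m^3 + m^2 - 22*m - 40) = (m - 5)*(m - 3)*(m^2 + 6*m + 8) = (m - 5)*(m - 3)*(m + 2)*(m + 4)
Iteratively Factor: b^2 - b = (b)*(b - 1)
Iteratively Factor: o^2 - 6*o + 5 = (o - 1)*(o - 5)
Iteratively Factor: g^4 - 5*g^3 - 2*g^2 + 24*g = (g - 4)*(g^3 - g^2 - 6*g) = g*(g - 4)*(g^2 - g - 6) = g*(g - 4)*(g + 2)*(g - 3)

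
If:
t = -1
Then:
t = -1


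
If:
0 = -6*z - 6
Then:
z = -1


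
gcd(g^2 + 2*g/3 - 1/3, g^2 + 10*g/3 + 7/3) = g + 1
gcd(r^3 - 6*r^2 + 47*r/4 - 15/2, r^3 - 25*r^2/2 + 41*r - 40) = r^2 - 9*r/2 + 5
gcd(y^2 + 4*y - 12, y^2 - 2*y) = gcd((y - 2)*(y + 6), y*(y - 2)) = y - 2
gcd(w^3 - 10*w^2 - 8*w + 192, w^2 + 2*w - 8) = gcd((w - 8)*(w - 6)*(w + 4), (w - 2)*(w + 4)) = w + 4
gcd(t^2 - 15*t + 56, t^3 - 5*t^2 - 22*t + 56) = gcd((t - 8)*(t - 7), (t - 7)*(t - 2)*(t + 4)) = t - 7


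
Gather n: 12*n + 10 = 12*n + 10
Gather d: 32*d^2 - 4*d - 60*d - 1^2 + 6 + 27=32*d^2 - 64*d + 32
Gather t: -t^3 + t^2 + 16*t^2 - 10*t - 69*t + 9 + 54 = -t^3 + 17*t^2 - 79*t + 63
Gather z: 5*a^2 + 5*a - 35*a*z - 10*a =5*a^2 - 35*a*z - 5*a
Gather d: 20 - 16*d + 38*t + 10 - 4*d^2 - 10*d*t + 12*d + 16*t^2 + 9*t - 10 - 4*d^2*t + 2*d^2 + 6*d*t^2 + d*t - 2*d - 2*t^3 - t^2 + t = d^2*(-4*t - 2) + d*(6*t^2 - 9*t - 6) - 2*t^3 + 15*t^2 + 48*t + 20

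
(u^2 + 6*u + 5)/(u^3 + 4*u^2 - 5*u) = (u + 1)/(u*(u - 1))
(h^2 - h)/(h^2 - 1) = h/(h + 1)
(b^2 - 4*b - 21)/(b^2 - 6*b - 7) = (b + 3)/(b + 1)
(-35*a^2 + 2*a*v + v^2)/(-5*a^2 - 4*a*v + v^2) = (7*a + v)/(a + v)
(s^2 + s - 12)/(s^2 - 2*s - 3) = (s + 4)/(s + 1)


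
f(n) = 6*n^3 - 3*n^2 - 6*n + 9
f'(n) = 18*n^2 - 6*n - 6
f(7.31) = 2148.54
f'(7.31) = 911.99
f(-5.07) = -819.64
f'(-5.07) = 487.11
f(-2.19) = -55.27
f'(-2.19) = 93.47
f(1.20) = 7.85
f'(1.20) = 12.72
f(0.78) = 5.34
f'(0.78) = 0.27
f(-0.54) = 10.42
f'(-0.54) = 2.49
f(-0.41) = 10.54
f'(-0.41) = -0.51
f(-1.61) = -14.16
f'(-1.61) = 50.32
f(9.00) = 4086.00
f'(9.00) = 1398.00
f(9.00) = 4086.00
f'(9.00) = 1398.00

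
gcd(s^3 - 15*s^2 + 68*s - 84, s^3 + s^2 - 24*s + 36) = s - 2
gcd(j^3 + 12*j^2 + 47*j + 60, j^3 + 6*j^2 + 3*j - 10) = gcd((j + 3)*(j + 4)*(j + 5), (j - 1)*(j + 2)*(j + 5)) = j + 5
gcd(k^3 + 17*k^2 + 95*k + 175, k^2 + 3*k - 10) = k + 5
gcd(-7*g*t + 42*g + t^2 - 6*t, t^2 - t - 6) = 1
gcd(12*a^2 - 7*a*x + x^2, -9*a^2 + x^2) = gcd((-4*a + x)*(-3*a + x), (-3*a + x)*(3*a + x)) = -3*a + x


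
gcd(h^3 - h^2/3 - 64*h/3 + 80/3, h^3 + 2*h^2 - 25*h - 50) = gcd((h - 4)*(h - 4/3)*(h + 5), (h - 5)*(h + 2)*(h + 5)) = h + 5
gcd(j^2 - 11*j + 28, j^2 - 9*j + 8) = 1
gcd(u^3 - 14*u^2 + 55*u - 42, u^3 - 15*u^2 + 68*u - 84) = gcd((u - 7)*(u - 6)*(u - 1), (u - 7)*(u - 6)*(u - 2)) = u^2 - 13*u + 42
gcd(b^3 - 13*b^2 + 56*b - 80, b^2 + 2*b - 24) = b - 4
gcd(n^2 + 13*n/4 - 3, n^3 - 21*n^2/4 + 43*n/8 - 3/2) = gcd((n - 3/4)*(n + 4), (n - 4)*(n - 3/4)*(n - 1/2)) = n - 3/4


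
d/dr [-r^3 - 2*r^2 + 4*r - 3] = -3*r^2 - 4*r + 4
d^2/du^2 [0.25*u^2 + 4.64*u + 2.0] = 0.500000000000000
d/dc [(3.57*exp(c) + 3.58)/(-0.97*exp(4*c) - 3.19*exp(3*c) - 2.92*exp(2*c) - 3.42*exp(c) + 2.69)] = (10.3887*exp(4*c) + 36.667*exp(3*c) + 44.685*exp(2*c) + 20.9072*exp(c) + 21.8469)*exp(c)/(0.9409*exp(8*c) + 6.1886*exp(7*c) + 15.8409*exp(6*c) + 25.2644*exp(5*c) + 25.1274*exp(4*c) + 2.8106*exp(3*c) - 4.0132*exp(2*c) - 18.3996*exp(c) + 7.2361)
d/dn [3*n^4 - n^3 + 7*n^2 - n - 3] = 12*n^3 - 3*n^2 + 14*n - 1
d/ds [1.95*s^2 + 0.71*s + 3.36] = 3.9*s + 0.71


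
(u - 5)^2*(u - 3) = u^3 - 13*u^2 + 55*u - 75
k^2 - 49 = (k - 7)*(k + 7)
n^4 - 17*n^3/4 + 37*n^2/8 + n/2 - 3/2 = (n - 2)^2*(n - 3/4)*(n + 1/2)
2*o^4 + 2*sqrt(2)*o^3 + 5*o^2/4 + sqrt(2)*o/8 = o*(o + sqrt(2)/2)*(sqrt(2)*o + 1/2)^2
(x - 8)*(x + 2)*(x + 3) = x^3 - 3*x^2 - 34*x - 48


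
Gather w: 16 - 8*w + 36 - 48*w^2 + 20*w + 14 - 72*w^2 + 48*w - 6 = -120*w^2 + 60*w + 60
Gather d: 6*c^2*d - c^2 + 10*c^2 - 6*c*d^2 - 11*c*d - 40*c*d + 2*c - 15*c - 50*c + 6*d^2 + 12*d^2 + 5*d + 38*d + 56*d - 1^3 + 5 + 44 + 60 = 9*c^2 - 63*c + d^2*(18 - 6*c) + d*(6*c^2 - 51*c + 99) + 108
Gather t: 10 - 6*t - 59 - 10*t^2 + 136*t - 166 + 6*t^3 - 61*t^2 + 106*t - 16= 6*t^3 - 71*t^2 + 236*t - 231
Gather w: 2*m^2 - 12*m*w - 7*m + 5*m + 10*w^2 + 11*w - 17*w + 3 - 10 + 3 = 2*m^2 - 2*m + 10*w^2 + w*(-12*m - 6) - 4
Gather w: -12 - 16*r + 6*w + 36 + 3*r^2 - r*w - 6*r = 3*r^2 - 22*r + w*(6 - r) + 24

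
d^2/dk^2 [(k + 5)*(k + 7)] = 2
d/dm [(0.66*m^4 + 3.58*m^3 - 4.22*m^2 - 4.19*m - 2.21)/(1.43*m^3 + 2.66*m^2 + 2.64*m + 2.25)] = (0.9438*m^6 + 3.5112*m^5 + 20.7846*m^4 + 36.8258*m^3 + 33.6505*m^2 - 7.2328*m - 3.5931)/(2.0449*m^6 + 7.6076*m^5 + 14.626*m^4 + 20.4798*m^3 + 18.9396*m^2 + 11.88*m + 5.0625)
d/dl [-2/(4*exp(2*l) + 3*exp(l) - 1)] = (16*exp(l) + 6)*exp(l)/(4*exp(2*l) + 3*exp(l) - 1)^2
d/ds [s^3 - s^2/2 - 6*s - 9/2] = 3*s^2 - s - 6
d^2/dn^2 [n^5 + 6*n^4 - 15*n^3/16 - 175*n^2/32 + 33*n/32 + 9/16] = 20*n^3 + 72*n^2 - 45*n/8 - 175/16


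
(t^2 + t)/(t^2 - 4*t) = (t + 1)/(t - 4)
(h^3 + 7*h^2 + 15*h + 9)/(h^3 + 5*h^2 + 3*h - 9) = (h + 1)/(h - 1)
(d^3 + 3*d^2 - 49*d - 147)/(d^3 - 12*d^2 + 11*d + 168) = (d + 7)/(d - 8)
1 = 1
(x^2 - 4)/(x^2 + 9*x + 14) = (x - 2)/(x + 7)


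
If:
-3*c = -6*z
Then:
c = 2*z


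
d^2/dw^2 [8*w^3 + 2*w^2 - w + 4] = 48*w + 4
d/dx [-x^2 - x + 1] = -2*x - 1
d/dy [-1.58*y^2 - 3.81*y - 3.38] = -3.16*y - 3.81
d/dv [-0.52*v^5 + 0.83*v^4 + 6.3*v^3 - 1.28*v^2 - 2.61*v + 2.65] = -2.6*v^4 + 3.32*v^3 + 18.9*v^2 - 2.56*v - 2.61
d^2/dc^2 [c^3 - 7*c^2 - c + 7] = 6*c - 14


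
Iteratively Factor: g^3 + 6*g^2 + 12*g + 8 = (g + 2)*(g^2 + 4*g + 4) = (g + 2)^2*(g + 2)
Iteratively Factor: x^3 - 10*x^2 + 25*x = (x - 5)*(x^2 - 5*x) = (x - 5)^2*(x)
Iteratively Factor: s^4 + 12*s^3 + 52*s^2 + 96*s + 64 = (s + 4)*(s^3 + 8*s^2 + 20*s + 16) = (s + 2)*(s + 4)*(s^2 + 6*s + 8) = (s + 2)*(s + 4)^2*(s + 2)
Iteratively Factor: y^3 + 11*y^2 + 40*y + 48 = (y + 4)*(y^2 + 7*y + 12) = (y + 3)*(y + 4)*(y + 4)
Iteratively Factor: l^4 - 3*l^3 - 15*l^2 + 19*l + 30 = (l - 5)*(l^3 + 2*l^2 - 5*l - 6) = (l - 5)*(l - 2)*(l^2 + 4*l + 3) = (l - 5)*(l - 2)*(l + 1)*(l + 3)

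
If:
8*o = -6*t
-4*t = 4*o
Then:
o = 0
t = 0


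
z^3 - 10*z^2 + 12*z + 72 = (z - 6)^2*(z + 2)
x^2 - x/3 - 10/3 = (x - 2)*(x + 5/3)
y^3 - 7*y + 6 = (y - 2)*(y - 1)*(y + 3)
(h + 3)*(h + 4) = h^2 + 7*h + 12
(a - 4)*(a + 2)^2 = a^3 - 12*a - 16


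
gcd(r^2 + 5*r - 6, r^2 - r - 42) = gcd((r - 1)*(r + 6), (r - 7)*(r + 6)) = r + 6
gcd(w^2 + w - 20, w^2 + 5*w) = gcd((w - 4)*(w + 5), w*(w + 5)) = w + 5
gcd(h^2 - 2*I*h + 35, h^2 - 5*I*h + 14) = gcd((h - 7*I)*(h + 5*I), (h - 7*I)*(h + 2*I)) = h - 7*I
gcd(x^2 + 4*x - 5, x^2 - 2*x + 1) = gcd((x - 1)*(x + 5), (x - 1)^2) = x - 1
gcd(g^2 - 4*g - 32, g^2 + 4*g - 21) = 1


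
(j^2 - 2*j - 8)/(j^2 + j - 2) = (j - 4)/(j - 1)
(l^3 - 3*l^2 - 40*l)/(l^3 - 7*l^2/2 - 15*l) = 2*(-l^2 + 3*l + 40)/(-2*l^2 + 7*l + 30)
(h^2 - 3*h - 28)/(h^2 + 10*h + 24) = (h - 7)/(h + 6)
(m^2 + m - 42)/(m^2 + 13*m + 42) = (m - 6)/(m + 6)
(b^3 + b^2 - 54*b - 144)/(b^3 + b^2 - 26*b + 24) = (b^2 - 5*b - 24)/(b^2 - 5*b + 4)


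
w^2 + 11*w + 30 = (w + 5)*(w + 6)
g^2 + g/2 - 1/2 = (g - 1/2)*(g + 1)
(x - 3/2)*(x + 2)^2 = x^3 + 5*x^2/2 - 2*x - 6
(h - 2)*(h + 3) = h^2 + h - 6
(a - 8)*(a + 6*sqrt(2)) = a^2 - 8*a + 6*sqrt(2)*a - 48*sqrt(2)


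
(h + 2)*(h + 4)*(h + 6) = h^3 + 12*h^2 + 44*h + 48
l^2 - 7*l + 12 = (l - 4)*(l - 3)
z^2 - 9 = (z - 3)*(z + 3)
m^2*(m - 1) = m^3 - m^2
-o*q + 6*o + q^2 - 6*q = (-o + q)*(q - 6)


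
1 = 1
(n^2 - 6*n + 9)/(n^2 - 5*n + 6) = (n - 3)/(n - 2)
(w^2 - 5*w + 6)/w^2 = 1 - 5/w + 6/w^2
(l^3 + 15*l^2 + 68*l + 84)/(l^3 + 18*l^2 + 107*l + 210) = (l + 2)/(l + 5)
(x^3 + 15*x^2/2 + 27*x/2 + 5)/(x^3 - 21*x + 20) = (x^2 + 5*x/2 + 1)/(x^2 - 5*x + 4)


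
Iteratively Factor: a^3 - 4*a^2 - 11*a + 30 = (a - 2)*(a^2 - 2*a - 15) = (a - 2)*(a + 3)*(a - 5)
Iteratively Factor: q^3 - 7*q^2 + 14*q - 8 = (q - 1)*(q^2 - 6*q + 8) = (q - 2)*(q - 1)*(q - 4)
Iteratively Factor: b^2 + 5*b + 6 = (b + 3)*(b + 2)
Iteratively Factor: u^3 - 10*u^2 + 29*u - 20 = (u - 4)*(u^2 - 6*u + 5) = (u - 4)*(u - 1)*(u - 5)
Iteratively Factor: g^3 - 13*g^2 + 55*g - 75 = (g - 3)*(g^2 - 10*g + 25) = (g - 5)*(g - 3)*(g - 5)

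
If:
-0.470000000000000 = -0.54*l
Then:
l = 0.87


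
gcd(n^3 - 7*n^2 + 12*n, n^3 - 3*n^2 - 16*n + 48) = n^2 - 7*n + 12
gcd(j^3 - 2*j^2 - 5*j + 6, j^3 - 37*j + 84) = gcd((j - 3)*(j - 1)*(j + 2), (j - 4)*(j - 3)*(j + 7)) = j - 3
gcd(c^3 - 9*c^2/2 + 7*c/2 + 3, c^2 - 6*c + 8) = c - 2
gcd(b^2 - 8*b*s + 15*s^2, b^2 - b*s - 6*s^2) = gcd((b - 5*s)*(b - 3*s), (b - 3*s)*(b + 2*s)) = -b + 3*s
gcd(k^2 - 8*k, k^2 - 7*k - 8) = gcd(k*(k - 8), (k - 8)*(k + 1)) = k - 8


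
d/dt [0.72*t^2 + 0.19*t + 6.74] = 1.44*t + 0.19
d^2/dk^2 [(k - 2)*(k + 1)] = 2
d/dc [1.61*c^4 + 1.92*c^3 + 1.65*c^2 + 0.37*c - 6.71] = 6.44*c^3 + 5.76*c^2 + 3.3*c + 0.37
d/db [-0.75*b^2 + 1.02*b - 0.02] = 1.02 - 1.5*b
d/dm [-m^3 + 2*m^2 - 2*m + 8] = -3*m^2 + 4*m - 2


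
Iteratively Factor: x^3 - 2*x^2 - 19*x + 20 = (x - 1)*(x^2 - x - 20) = (x - 1)*(x + 4)*(x - 5)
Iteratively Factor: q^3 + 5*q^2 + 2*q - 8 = (q + 2)*(q^2 + 3*q - 4) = (q - 1)*(q + 2)*(q + 4)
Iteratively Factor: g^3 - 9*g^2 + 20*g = (g - 5)*(g^2 - 4*g) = (g - 5)*(g - 4)*(g)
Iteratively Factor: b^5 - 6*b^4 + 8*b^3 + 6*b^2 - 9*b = (b + 1)*(b^4 - 7*b^3 + 15*b^2 - 9*b) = b*(b + 1)*(b^3 - 7*b^2 + 15*b - 9) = b*(b - 3)*(b + 1)*(b^2 - 4*b + 3) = b*(b - 3)*(b - 1)*(b + 1)*(b - 3)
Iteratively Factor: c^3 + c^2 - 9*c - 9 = (c + 1)*(c^2 - 9) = (c - 3)*(c + 1)*(c + 3)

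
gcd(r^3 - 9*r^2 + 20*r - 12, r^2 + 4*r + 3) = 1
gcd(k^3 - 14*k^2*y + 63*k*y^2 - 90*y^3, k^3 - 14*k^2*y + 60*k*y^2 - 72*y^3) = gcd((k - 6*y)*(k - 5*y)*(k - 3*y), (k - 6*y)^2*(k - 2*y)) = -k + 6*y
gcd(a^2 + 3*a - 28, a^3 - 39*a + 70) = a + 7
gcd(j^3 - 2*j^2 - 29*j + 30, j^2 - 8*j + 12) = j - 6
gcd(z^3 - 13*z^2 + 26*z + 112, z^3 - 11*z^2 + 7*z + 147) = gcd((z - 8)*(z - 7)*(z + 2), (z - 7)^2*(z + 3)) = z - 7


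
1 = 1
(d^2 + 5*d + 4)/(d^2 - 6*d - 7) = (d + 4)/(d - 7)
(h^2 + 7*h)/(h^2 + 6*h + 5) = h*(h + 7)/(h^2 + 6*h + 5)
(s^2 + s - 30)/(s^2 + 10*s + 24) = (s - 5)/(s + 4)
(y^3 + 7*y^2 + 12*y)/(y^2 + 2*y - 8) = y*(y + 3)/(y - 2)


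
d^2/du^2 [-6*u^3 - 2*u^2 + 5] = -36*u - 4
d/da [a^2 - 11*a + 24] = 2*a - 11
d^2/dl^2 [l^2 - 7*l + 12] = 2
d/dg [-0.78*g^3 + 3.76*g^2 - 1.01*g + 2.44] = -2.34*g^2 + 7.52*g - 1.01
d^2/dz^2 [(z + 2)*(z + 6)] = 2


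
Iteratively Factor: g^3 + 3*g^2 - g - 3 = (g + 1)*(g^2 + 2*g - 3) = (g - 1)*(g + 1)*(g + 3)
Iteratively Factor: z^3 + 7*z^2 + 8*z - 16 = (z + 4)*(z^2 + 3*z - 4) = (z - 1)*(z + 4)*(z + 4)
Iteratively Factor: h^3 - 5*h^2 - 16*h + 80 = (h + 4)*(h^2 - 9*h + 20) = (h - 5)*(h + 4)*(h - 4)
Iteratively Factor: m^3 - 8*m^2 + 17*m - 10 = (m - 2)*(m^2 - 6*m + 5) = (m - 2)*(m - 1)*(m - 5)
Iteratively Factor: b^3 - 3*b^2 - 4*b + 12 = (b + 2)*(b^2 - 5*b + 6) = (b - 3)*(b + 2)*(b - 2)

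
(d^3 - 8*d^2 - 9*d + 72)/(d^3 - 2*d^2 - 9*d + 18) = (d - 8)/(d - 2)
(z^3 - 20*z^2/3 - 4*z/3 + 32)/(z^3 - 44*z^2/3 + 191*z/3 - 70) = (3*z^2 - 2*z - 16)/(3*z^2 - 26*z + 35)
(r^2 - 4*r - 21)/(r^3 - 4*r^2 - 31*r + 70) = (r + 3)/(r^2 + 3*r - 10)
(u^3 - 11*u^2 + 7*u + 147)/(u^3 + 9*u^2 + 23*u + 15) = (u^2 - 14*u + 49)/(u^2 + 6*u + 5)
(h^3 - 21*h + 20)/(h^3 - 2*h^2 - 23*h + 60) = (h - 1)/(h - 3)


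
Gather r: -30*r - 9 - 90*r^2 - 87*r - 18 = -90*r^2 - 117*r - 27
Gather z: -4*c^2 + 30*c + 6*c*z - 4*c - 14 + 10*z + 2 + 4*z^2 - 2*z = -4*c^2 + 26*c + 4*z^2 + z*(6*c + 8) - 12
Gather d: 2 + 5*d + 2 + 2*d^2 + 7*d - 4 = 2*d^2 + 12*d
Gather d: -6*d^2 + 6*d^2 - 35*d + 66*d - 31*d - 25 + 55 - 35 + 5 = 0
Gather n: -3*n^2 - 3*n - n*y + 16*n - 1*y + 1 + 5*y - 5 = -3*n^2 + n*(13 - y) + 4*y - 4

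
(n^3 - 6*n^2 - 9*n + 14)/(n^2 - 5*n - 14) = n - 1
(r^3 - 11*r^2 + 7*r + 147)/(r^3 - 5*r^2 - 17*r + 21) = (r - 7)/(r - 1)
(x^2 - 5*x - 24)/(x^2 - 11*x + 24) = (x + 3)/(x - 3)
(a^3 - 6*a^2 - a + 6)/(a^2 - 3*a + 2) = (a^2 - 5*a - 6)/(a - 2)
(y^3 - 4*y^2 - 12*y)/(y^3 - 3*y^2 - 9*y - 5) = y*(-y^2 + 4*y + 12)/(-y^3 + 3*y^2 + 9*y + 5)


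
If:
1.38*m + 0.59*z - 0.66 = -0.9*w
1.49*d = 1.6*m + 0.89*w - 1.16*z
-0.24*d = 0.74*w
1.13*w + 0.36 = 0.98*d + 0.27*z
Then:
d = 0.22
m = 0.42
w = -0.07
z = 0.24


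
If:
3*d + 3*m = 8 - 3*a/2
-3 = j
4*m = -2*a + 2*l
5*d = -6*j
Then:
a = -2*m - 28/15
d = 18/5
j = -3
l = -28/15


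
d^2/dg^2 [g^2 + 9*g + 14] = 2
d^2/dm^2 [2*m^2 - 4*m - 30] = 4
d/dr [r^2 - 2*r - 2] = 2*r - 2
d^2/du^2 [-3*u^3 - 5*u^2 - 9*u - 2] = -18*u - 10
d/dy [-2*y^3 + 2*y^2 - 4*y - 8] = -6*y^2 + 4*y - 4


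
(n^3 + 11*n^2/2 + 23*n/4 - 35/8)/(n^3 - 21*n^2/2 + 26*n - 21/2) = (n^2 + 6*n + 35/4)/(n^2 - 10*n + 21)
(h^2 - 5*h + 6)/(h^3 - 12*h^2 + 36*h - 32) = (h - 3)/(h^2 - 10*h + 16)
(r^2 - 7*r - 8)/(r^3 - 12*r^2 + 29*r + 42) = (r - 8)/(r^2 - 13*r + 42)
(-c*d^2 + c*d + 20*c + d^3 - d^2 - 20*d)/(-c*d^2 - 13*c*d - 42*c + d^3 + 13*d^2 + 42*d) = (d^2 - d - 20)/(d^2 + 13*d + 42)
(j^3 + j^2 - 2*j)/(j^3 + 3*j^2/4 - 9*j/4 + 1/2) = 4*j/(4*j - 1)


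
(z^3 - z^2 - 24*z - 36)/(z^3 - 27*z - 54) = (z + 2)/(z + 3)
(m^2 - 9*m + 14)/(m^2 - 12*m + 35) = (m - 2)/(m - 5)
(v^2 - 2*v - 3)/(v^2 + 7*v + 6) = (v - 3)/(v + 6)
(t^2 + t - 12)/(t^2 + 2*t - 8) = (t - 3)/(t - 2)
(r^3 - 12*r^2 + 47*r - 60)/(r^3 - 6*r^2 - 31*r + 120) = (r^2 - 9*r + 20)/(r^2 - 3*r - 40)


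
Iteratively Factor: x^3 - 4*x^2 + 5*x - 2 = (x - 2)*(x^2 - 2*x + 1) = (x - 2)*(x - 1)*(x - 1)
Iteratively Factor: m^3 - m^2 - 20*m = (m + 4)*(m^2 - 5*m) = m*(m + 4)*(m - 5)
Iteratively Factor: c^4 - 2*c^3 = (c)*(c^3 - 2*c^2) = c^2*(c^2 - 2*c) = c^2*(c - 2)*(c)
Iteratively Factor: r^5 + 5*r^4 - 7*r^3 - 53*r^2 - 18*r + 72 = (r + 2)*(r^4 + 3*r^3 - 13*r^2 - 27*r + 36) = (r + 2)*(r + 3)*(r^3 - 13*r + 12) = (r + 2)*(r + 3)*(r + 4)*(r^2 - 4*r + 3) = (r - 3)*(r + 2)*(r + 3)*(r + 4)*(r - 1)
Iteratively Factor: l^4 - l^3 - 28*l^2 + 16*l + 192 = (l - 4)*(l^3 + 3*l^2 - 16*l - 48) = (l - 4)*(l + 4)*(l^2 - l - 12) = (l - 4)^2*(l + 4)*(l + 3)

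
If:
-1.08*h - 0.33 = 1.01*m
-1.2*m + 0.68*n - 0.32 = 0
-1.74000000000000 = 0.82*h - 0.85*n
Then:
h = -0.76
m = 0.48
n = 1.32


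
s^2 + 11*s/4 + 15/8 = (s + 5/4)*(s + 3/2)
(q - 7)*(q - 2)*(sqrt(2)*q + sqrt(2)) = sqrt(2)*q^3 - 8*sqrt(2)*q^2 + 5*sqrt(2)*q + 14*sqrt(2)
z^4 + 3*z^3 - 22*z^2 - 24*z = z*(z - 4)*(z + 1)*(z + 6)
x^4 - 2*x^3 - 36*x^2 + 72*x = x*(x - 6)*(x - 2)*(x + 6)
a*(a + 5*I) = a^2 + 5*I*a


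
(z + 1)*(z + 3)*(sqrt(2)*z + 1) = sqrt(2)*z^3 + z^2 + 4*sqrt(2)*z^2 + 4*z + 3*sqrt(2)*z + 3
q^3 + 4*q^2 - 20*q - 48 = (q - 4)*(q + 2)*(q + 6)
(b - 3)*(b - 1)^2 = b^3 - 5*b^2 + 7*b - 3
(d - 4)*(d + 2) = d^2 - 2*d - 8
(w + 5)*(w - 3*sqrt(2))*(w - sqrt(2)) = w^3 - 4*sqrt(2)*w^2 + 5*w^2 - 20*sqrt(2)*w + 6*w + 30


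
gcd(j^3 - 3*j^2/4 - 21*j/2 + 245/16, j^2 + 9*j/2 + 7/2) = j + 7/2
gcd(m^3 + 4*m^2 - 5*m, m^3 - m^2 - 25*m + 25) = m^2 + 4*m - 5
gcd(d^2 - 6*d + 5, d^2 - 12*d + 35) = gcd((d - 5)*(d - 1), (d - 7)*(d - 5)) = d - 5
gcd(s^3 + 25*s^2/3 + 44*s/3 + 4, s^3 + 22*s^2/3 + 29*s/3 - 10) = 1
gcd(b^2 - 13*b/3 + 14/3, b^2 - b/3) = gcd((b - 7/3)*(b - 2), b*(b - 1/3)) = 1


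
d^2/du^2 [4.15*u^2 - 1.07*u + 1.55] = 8.30000000000000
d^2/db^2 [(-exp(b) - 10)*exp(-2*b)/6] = (-exp(b) - 40)*exp(-2*b)/6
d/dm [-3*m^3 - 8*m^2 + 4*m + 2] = -9*m^2 - 16*m + 4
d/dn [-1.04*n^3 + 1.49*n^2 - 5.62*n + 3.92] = -3.12*n^2 + 2.98*n - 5.62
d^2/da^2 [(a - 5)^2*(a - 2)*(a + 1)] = 12*a^2 - 66*a + 66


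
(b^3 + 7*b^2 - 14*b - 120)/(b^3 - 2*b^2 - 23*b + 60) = (b + 6)/(b - 3)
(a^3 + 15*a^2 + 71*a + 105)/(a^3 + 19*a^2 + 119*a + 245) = (a + 3)/(a + 7)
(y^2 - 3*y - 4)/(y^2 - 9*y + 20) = (y + 1)/(y - 5)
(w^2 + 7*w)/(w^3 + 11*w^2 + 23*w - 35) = w/(w^2 + 4*w - 5)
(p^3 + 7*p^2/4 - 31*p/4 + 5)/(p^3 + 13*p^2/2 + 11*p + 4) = (4*p^2 - 9*p + 5)/(2*(2*p^2 + 5*p + 2))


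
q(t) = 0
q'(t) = 0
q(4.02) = 0.00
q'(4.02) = 0.00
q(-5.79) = 0.00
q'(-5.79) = 0.00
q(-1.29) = 0.00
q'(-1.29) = 0.00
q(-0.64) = 0.00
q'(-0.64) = 0.00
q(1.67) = 0.00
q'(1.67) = 0.00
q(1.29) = 0.00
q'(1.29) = 0.00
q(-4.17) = 0.00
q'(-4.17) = 0.00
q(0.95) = 0.00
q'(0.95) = 0.00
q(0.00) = 0.00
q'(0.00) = 0.00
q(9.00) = 0.00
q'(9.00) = 0.00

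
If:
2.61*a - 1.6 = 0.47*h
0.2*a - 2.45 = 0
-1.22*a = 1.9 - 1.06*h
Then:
No Solution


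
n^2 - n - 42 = (n - 7)*(n + 6)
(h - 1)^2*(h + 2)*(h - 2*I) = h^4 - 2*I*h^3 - 3*h^2 + 2*h + 6*I*h - 4*I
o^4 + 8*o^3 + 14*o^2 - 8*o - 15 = (o - 1)*(o + 1)*(o + 3)*(o + 5)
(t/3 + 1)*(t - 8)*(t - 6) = t^3/3 - 11*t^2/3 + 2*t + 48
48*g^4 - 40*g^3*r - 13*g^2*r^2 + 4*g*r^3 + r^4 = (-3*g + r)*(-g + r)*(4*g + r)^2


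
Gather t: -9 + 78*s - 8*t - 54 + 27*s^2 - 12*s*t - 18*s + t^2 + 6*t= 27*s^2 + 60*s + t^2 + t*(-12*s - 2) - 63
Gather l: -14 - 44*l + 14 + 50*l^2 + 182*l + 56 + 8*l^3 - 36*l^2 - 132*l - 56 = 8*l^3 + 14*l^2 + 6*l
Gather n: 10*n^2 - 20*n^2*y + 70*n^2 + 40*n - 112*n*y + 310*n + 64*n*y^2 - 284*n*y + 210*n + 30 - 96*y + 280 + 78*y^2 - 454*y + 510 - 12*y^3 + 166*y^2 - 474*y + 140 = n^2*(80 - 20*y) + n*(64*y^2 - 396*y + 560) - 12*y^3 + 244*y^2 - 1024*y + 960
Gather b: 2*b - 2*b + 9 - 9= 0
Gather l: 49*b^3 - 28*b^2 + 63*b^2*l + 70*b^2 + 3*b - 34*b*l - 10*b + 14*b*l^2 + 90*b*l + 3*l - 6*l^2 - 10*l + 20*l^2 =49*b^3 + 42*b^2 - 7*b + l^2*(14*b + 14) + l*(63*b^2 + 56*b - 7)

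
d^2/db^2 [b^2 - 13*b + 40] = 2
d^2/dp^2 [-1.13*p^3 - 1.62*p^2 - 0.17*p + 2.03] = -6.78*p - 3.24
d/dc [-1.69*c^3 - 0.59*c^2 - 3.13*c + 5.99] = -5.07*c^2 - 1.18*c - 3.13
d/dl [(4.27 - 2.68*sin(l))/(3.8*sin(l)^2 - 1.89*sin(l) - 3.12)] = (10.184*sin(l)^2 - 32.452*sin(l) + 16.4319)*cos(l)/(14.44*sin(l)^4 - 14.364*sin(l)^3 - 20.1399*sin(l)^2 + 11.7936*sin(l) + 9.7344)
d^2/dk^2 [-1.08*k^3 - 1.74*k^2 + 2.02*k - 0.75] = -6.48*k - 3.48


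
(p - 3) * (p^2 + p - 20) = p^3 - 2*p^2 - 23*p + 60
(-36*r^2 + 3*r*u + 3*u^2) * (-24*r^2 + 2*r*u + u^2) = 864*r^4 - 144*r^3*u - 102*r^2*u^2 + 9*r*u^3 + 3*u^4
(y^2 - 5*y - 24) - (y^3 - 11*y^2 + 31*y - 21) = -y^3 + 12*y^2 - 36*y - 3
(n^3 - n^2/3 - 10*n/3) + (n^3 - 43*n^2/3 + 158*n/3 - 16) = 2*n^3 - 44*n^2/3 + 148*n/3 - 16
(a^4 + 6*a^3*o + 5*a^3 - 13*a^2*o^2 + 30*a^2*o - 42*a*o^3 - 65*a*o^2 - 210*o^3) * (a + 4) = a^5 + 6*a^4*o + 9*a^4 - 13*a^3*o^2 + 54*a^3*o + 20*a^3 - 42*a^2*o^3 - 117*a^2*o^2 + 120*a^2*o - 378*a*o^3 - 260*a*o^2 - 840*o^3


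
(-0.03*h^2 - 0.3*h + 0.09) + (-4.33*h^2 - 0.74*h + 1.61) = -4.36*h^2 - 1.04*h + 1.7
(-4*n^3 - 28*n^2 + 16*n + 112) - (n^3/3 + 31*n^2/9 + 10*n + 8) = -13*n^3/3 - 283*n^2/9 + 6*n + 104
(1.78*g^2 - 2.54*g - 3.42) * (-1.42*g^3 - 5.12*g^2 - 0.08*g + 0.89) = -2.5276*g^5 - 5.5068*g^4 + 17.7188*g^3 + 19.2978*g^2 - 1.987*g - 3.0438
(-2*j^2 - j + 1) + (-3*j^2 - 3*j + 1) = -5*j^2 - 4*j + 2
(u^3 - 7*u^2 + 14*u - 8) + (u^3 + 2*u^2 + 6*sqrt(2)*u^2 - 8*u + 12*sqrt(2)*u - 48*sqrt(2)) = 2*u^3 - 5*u^2 + 6*sqrt(2)*u^2 + 6*u + 12*sqrt(2)*u - 48*sqrt(2) - 8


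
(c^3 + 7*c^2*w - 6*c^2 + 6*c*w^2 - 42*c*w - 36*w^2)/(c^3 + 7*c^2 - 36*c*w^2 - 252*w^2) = (-c^2 - c*w + 6*c + 6*w)/(-c^2 + 6*c*w - 7*c + 42*w)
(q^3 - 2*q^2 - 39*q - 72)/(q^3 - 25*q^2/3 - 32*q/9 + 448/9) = 9*(q^2 + 6*q + 9)/(9*q^2 - 3*q - 56)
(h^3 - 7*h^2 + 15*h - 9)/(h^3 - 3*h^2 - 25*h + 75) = (h^2 - 4*h + 3)/(h^2 - 25)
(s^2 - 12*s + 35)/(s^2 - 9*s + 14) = (s - 5)/(s - 2)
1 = 1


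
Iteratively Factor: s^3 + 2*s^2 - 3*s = (s)*(s^2 + 2*s - 3) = s*(s + 3)*(s - 1)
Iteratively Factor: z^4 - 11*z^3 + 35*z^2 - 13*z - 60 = (z - 4)*(z^3 - 7*z^2 + 7*z + 15) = (z - 5)*(z - 4)*(z^2 - 2*z - 3) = (z - 5)*(z - 4)*(z - 3)*(z + 1)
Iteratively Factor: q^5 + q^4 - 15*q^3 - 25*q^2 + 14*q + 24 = (q + 1)*(q^4 - 15*q^2 - 10*q + 24) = (q + 1)*(q + 2)*(q^3 - 2*q^2 - 11*q + 12) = (q - 4)*(q + 1)*(q + 2)*(q^2 + 2*q - 3) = (q - 4)*(q - 1)*(q + 1)*(q + 2)*(q + 3)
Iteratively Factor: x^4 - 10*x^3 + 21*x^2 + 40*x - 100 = (x - 2)*(x^3 - 8*x^2 + 5*x + 50) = (x - 5)*(x - 2)*(x^2 - 3*x - 10) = (x - 5)*(x - 2)*(x + 2)*(x - 5)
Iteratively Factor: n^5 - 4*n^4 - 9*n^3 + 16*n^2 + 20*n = (n)*(n^4 - 4*n^3 - 9*n^2 + 16*n + 20) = n*(n + 1)*(n^3 - 5*n^2 - 4*n + 20) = n*(n + 1)*(n + 2)*(n^2 - 7*n + 10) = n*(n - 5)*(n + 1)*(n + 2)*(n - 2)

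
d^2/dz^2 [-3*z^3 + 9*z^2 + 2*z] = 18 - 18*z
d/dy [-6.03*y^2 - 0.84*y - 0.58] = -12.06*y - 0.84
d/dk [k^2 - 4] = 2*k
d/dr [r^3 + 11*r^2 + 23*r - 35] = 3*r^2 + 22*r + 23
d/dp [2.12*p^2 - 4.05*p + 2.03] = 4.24*p - 4.05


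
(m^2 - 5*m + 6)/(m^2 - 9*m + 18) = (m - 2)/(m - 6)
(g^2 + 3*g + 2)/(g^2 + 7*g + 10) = (g + 1)/(g + 5)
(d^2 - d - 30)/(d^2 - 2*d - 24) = (d + 5)/(d + 4)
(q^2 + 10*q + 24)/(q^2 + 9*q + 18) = (q + 4)/(q + 3)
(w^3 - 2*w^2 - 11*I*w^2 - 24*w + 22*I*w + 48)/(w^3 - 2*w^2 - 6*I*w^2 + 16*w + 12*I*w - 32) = (w - 3*I)/(w + 2*I)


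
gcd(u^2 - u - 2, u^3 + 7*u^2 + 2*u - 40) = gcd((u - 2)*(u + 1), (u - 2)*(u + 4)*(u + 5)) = u - 2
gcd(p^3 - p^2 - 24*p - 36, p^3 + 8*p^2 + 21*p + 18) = p^2 + 5*p + 6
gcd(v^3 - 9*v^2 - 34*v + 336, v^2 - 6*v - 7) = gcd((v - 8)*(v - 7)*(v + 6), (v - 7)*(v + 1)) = v - 7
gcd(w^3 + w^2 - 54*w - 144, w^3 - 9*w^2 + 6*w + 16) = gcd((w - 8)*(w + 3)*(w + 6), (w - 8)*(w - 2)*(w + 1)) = w - 8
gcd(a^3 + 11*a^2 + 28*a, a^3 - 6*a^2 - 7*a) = a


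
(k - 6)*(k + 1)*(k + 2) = k^3 - 3*k^2 - 16*k - 12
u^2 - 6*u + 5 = (u - 5)*(u - 1)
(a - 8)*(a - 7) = a^2 - 15*a + 56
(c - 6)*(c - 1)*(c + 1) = c^3 - 6*c^2 - c + 6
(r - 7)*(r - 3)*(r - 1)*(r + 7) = r^4 - 4*r^3 - 46*r^2 + 196*r - 147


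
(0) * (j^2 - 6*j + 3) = 0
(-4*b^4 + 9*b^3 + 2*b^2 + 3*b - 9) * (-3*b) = 12*b^5 - 27*b^4 - 6*b^3 - 9*b^2 + 27*b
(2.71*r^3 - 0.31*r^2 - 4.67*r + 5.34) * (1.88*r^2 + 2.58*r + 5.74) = 5.0948*r^5 + 6.409*r^4 + 5.976*r^3 - 3.7888*r^2 - 13.0286*r + 30.6516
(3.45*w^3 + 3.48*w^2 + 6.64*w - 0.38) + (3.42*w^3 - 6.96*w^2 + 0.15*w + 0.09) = 6.87*w^3 - 3.48*w^2 + 6.79*w - 0.29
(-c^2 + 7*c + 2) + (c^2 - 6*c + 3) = c + 5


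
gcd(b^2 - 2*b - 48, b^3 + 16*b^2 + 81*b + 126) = b + 6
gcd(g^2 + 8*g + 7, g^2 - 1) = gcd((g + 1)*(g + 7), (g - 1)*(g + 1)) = g + 1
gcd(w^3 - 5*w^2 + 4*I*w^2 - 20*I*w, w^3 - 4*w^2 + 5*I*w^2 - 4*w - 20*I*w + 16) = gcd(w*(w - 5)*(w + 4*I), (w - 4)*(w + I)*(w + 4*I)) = w + 4*I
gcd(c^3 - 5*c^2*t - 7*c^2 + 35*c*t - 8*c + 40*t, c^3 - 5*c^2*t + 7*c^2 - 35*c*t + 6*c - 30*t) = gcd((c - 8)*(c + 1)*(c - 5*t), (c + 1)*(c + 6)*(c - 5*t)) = -c^2 + 5*c*t - c + 5*t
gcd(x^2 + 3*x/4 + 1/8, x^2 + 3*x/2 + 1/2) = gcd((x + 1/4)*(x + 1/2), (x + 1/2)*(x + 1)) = x + 1/2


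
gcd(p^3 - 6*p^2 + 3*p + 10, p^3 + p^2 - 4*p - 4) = p^2 - p - 2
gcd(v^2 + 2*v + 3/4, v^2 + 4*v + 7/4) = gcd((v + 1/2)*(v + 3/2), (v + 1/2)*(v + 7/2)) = v + 1/2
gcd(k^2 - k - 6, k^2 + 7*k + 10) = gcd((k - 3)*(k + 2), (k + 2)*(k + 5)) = k + 2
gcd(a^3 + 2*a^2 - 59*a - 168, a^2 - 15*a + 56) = a - 8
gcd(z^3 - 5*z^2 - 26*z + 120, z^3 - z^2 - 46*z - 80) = z + 5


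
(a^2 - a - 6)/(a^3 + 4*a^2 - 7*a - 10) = (a^2 - a - 6)/(a^3 + 4*a^2 - 7*a - 10)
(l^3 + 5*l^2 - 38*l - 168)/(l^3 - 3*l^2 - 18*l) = (l^2 + 11*l + 28)/(l*(l + 3))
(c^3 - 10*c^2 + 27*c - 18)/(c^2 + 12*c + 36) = (c^3 - 10*c^2 + 27*c - 18)/(c^2 + 12*c + 36)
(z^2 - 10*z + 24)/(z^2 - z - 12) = (z - 6)/(z + 3)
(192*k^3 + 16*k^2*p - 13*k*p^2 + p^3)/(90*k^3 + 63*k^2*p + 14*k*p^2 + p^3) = (64*k^2 - 16*k*p + p^2)/(30*k^2 + 11*k*p + p^2)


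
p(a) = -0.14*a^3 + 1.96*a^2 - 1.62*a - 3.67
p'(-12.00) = -109.14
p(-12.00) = 539.93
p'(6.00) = 6.78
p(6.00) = 26.93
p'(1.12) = 2.24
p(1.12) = -3.22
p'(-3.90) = -23.30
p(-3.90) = 40.76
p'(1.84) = 4.17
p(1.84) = -0.89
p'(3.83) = 7.23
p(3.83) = 11.01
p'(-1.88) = -10.47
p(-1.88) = 7.23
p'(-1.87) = -10.42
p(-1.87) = 7.13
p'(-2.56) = -14.41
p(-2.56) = 15.67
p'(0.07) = -1.35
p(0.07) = -3.77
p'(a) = -0.42*a^2 + 3.92*a - 1.62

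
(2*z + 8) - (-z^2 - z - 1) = z^2 + 3*z + 9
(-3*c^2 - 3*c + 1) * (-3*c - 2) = 9*c^3 + 15*c^2 + 3*c - 2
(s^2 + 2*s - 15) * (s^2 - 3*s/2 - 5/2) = s^4 + s^3/2 - 41*s^2/2 + 35*s/2 + 75/2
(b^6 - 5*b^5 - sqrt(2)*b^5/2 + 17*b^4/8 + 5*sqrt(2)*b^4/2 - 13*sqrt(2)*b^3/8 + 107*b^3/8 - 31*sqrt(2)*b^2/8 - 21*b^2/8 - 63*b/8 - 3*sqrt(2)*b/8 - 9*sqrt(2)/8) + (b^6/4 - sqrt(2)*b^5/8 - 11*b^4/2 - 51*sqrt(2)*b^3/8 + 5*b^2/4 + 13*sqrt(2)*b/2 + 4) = 5*b^6/4 - 5*b^5 - 5*sqrt(2)*b^5/8 - 27*b^4/8 + 5*sqrt(2)*b^4/2 - 8*sqrt(2)*b^3 + 107*b^3/8 - 31*sqrt(2)*b^2/8 - 11*b^2/8 - 63*b/8 + 49*sqrt(2)*b/8 - 9*sqrt(2)/8 + 4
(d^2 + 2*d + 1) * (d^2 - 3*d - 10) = d^4 - d^3 - 15*d^2 - 23*d - 10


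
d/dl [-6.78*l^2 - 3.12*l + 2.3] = -13.56*l - 3.12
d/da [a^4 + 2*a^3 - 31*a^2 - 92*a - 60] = 4*a^3 + 6*a^2 - 62*a - 92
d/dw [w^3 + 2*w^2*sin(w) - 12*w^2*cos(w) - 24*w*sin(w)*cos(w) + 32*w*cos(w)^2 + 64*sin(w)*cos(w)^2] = 12*w^2*sin(w) + 2*w^2*cos(w) + 3*w^2 + 4*w*sin(w) - 32*w*sin(2*w) - 24*w*cos(w) - 24*w*cos(2*w) - 12*sin(2*w) + 16*cos(w) + 16*cos(2*w) + 48*cos(3*w) + 16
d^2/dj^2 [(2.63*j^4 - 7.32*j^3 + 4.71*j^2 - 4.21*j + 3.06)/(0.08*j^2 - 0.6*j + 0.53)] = (0.033664*j^6 - 0.757440000000001*j^5 + 6.349872*j^4 - 17.632832*j^3 + 21.751044*j^2 - 12.147384*j + 1.91223)/(0.000512*j^6 - 0.01152*j^5 + 0.096576*j^4 - 0.36864*j^3 + 0.639816*j^2 - 0.50562*j + 0.148877)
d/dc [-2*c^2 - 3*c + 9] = -4*c - 3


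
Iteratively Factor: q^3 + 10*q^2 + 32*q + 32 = (q + 4)*(q^2 + 6*q + 8) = (q + 4)^2*(q + 2)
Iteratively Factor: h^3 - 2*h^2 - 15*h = (h)*(h^2 - 2*h - 15) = h*(h + 3)*(h - 5)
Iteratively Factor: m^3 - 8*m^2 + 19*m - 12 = (m - 1)*(m^2 - 7*m + 12) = (m - 4)*(m - 1)*(m - 3)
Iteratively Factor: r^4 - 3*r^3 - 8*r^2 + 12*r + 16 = (r - 2)*(r^3 - r^2 - 10*r - 8) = (r - 2)*(r + 1)*(r^2 - 2*r - 8) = (r - 2)*(r + 1)*(r + 2)*(r - 4)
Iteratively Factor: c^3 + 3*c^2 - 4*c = (c - 1)*(c^2 + 4*c) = (c - 1)*(c + 4)*(c)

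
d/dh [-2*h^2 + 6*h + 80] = 6 - 4*h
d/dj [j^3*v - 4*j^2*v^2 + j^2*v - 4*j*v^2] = v*(3*j^2 - 8*j*v + 2*j - 4*v)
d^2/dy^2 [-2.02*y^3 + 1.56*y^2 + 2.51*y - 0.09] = 3.12 - 12.12*y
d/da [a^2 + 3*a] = 2*a + 3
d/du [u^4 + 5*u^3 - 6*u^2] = u*(4*u^2 + 15*u - 12)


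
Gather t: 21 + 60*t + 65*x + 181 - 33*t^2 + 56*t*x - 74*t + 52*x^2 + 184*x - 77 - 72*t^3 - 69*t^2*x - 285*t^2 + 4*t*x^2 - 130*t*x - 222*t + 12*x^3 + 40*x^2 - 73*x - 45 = -72*t^3 + t^2*(-69*x - 318) + t*(4*x^2 - 74*x - 236) + 12*x^3 + 92*x^2 + 176*x + 80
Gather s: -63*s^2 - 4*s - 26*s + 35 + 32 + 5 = -63*s^2 - 30*s + 72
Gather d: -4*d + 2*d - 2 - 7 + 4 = -2*d - 5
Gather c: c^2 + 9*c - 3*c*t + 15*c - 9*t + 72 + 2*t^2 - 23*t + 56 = c^2 + c*(24 - 3*t) + 2*t^2 - 32*t + 128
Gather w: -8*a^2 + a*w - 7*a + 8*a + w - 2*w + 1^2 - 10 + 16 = -8*a^2 + a + w*(a - 1) + 7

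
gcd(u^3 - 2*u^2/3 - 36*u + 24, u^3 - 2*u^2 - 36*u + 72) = u^2 - 36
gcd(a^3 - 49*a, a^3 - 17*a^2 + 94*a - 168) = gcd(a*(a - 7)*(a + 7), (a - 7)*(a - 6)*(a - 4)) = a - 7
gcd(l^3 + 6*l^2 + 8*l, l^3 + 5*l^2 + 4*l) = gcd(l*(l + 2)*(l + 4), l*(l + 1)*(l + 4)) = l^2 + 4*l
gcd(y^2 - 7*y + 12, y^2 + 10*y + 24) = 1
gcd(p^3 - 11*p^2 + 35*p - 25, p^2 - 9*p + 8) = p - 1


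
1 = 1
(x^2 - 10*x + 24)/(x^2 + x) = (x^2 - 10*x + 24)/(x*(x + 1))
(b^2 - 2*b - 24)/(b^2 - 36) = (b + 4)/(b + 6)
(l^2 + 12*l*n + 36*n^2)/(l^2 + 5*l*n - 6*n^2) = (l + 6*n)/(l - n)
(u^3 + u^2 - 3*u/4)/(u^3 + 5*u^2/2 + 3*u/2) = (u - 1/2)/(u + 1)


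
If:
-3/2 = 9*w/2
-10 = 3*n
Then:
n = -10/3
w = -1/3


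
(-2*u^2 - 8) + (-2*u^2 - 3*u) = -4*u^2 - 3*u - 8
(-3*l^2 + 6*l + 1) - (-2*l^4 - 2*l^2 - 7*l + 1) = 2*l^4 - l^2 + 13*l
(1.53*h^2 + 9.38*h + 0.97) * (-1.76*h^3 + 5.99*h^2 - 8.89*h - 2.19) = -2.6928*h^5 - 7.3441*h^4 + 40.8773*h^3 - 80.9286*h^2 - 29.1655*h - 2.1243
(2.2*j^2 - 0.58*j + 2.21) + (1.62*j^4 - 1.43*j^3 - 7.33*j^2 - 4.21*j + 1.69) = 1.62*j^4 - 1.43*j^3 - 5.13*j^2 - 4.79*j + 3.9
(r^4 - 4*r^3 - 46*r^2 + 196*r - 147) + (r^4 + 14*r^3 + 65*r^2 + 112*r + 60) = 2*r^4 + 10*r^3 + 19*r^2 + 308*r - 87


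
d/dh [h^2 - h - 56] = 2*h - 1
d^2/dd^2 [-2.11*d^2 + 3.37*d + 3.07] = -4.22000000000000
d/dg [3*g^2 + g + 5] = 6*g + 1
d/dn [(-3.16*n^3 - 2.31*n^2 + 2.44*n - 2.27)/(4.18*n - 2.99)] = (-26.4176*n^3 + 18.6894*n^2 + 13.8138*n + 2.193)/(17.4724*n^2 - 24.9964*n + 8.9401)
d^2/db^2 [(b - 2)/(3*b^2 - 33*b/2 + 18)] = 4*(3*(5 - 2*b)*(2*b^2 - 11*b + 12) + (b - 2)*(4*b - 11)^2)/(3*(2*b^2 - 11*b + 12)^3)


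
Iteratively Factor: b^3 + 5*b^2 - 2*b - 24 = (b + 3)*(b^2 + 2*b - 8) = (b - 2)*(b + 3)*(b + 4)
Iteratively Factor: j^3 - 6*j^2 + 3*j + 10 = (j - 5)*(j^2 - j - 2) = (j - 5)*(j - 2)*(j + 1)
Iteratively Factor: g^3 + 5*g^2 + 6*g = (g)*(g^2 + 5*g + 6) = g*(g + 2)*(g + 3)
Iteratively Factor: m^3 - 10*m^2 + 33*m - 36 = (m - 4)*(m^2 - 6*m + 9) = (m - 4)*(m - 3)*(m - 3)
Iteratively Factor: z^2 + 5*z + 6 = (z + 2)*(z + 3)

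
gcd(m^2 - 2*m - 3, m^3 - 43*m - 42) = m + 1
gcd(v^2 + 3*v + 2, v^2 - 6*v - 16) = v + 2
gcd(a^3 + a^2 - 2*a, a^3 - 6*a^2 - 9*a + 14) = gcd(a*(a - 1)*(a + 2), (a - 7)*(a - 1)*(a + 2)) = a^2 + a - 2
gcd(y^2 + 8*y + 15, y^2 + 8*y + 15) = y^2 + 8*y + 15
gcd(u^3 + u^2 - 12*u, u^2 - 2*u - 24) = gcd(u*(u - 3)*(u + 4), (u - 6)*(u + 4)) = u + 4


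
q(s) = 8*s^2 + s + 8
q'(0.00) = 1.00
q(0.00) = 8.00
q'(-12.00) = -191.00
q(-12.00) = 1148.00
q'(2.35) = 38.60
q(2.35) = 54.53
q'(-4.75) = -75.00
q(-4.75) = 183.75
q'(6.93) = 111.88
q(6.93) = 399.13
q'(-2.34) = -36.44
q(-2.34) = 49.46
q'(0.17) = 3.72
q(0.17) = 8.40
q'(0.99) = 16.84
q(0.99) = 16.83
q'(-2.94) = -46.04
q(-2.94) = 74.21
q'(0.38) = 7.08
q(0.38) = 9.54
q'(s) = 16*s + 1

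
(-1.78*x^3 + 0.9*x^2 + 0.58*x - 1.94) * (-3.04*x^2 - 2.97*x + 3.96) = 5.4112*x^5 + 2.5506*x^4 - 11.485*x^3 + 7.739*x^2 + 8.0586*x - 7.6824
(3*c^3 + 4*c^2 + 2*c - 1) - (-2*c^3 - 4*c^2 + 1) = 5*c^3 + 8*c^2 + 2*c - 2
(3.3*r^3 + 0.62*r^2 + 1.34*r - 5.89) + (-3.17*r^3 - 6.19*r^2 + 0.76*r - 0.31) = 0.13*r^3 - 5.57*r^2 + 2.1*r - 6.2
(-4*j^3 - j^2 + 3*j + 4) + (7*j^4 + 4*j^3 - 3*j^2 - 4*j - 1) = 7*j^4 - 4*j^2 - j + 3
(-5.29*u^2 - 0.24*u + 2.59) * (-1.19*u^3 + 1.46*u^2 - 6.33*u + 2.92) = 6.2951*u^5 - 7.4378*u^4 + 30.0532*u^3 - 10.1462*u^2 - 17.0955*u + 7.5628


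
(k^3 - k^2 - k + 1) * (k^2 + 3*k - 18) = k^5 + 2*k^4 - 22*k^3 + 16*k^2 + 21*k - 18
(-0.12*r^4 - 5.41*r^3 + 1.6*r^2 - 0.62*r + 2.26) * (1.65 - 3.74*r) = 0.4488*r^5 + 20.0354*r^4 - 14.9105*r^3 + 4.9588*r^2 - 9.4754*r + 3.729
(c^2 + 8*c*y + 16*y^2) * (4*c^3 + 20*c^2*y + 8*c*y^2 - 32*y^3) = 4*c^5 + 52*c^4*y + 232*c^3*y^2 + 352*c^2*y^3 - 128*c*y^4 - 512*y^5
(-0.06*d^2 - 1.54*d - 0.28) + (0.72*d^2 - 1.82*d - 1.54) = 0.66*d^2 - 3.36*d - 1.82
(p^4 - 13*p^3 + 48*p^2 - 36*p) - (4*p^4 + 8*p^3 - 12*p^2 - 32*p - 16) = -3*p^4 - 21*p^3 + 60*p^2 - 4*p + 16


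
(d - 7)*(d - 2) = d^2 - 9*d + 14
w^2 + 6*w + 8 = (w + 2)*(w + 4)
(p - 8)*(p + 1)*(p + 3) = p^3 - 4*p^2 - 29*p - 24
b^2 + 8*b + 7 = (b + 1)*(b + 7)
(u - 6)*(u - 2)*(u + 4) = u^3 - 4*u^2 - 20*u + 48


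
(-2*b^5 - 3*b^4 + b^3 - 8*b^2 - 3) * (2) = -4*b^5 - 6*b^4 + 2*b^3 - 16*b^2 - 6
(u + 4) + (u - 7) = 2*u - 3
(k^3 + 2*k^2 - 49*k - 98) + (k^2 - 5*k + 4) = k^3 + 3*k^2 - 54*k - 94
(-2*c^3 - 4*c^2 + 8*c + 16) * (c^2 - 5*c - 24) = -2*c^5 + 6*c^4 + 76*c^3 + 72*c^2 - 272*c - 384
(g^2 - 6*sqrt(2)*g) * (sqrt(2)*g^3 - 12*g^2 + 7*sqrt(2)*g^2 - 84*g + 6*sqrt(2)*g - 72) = sqrt(2)*g^5 - 24*g^4 + 7*sqrt(2)*g^4 - 168*g^3 + 78*sqrt(2)*g^3 - 144*g^2 + 504*sqrt(2)*g^2 + 432*sqrt(2)*g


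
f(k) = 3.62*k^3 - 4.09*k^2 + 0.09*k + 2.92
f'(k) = 10.86*k^2 - 8.18*k + 0.09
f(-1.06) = -6.08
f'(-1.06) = 20.96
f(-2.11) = -49.49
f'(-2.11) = 65.70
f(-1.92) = -37.95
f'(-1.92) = 55.83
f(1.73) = 9.58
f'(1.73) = 18.44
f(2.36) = 27.93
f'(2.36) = 41.27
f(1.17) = 3.22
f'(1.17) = 5.39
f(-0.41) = 1.95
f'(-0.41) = 5.27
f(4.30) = 215.50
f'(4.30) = 165.72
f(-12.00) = -6842.48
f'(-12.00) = 1662.09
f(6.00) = 638.14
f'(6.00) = 341.97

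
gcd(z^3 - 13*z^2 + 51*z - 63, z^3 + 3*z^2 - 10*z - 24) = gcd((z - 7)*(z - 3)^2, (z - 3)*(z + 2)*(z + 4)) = z - 3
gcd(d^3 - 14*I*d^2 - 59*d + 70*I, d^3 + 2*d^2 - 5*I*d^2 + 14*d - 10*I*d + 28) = d - 7*I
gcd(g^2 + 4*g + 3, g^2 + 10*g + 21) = g + 3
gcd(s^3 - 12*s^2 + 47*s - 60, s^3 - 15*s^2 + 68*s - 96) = s^2 - 7*s + 12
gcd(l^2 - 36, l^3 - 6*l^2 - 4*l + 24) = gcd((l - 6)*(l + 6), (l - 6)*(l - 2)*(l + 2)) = l - 6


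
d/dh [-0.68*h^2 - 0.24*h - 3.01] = -1.36*h - 0.24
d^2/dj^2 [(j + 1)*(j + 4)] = 2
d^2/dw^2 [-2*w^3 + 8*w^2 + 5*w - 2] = 16 - 12*w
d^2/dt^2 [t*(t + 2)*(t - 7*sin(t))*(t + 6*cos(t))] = 7*t^3*sin(t) - 6*t^3*cos(t) - 22*t^2*sin(t) + 84*t^2*sin(2*t) - 54*t^2*cos(t) + 12*t^2 - 90*t*sin(t) - 20*t*cos(t) - 168*sqrt(2)*t*cos(2*t + pi/4) + 12*t - 28*sin(t) - 42*sin(2*t) + 24*cos(t) - 168*cos(2*t)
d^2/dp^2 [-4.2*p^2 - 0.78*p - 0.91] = -8.40000000000000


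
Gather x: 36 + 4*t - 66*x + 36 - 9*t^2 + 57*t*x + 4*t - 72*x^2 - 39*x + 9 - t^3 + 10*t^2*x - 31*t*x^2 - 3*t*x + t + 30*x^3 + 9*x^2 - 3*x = -t^3 - 9*t^2 + 9*t + 30*x^3 + x^2*(-31*t - 63) + x*(10*t^2 + 54*t - 108) + 81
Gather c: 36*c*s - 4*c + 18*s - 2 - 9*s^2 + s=c*(36*s - 4) - 9*s^2 + 19*s - 2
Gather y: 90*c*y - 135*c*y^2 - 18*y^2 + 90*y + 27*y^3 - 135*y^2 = 27*y^3 + y^2*(-135*c - 153) + y*(90*c + 90)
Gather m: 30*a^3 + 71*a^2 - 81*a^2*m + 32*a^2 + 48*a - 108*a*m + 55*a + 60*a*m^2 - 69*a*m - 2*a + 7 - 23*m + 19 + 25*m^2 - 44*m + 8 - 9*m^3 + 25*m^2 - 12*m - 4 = 30*a^3 + 103*a^2 + 101*a - 9*m^3 + m^2*(60*a + 50) + m*(-81*a^2 - 177*a - 79) + 30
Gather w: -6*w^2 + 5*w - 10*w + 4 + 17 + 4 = -6*w^2 - 5*w + 25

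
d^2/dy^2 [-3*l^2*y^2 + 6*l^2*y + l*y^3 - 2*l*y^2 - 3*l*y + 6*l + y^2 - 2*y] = -6*l^2 + 6*l*y - 4*l + 2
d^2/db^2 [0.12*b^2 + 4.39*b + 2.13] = 0.240000000000000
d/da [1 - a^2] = -2*a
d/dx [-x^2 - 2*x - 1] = -2*x - 2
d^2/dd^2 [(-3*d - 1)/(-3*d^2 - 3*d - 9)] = 2*((2*d + 1)^2*(3*d + 1) - (9*d + 4)*(d^2 + d + 3))/(3*(d^2 + d + 3)^3)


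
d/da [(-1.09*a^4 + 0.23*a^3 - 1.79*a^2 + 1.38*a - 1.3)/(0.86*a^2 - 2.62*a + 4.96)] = (-1.8748*a^5 + 8.7652*a^4 - 22.8308*a^3 + 6.9254*a^2 - 15.5208*a + 3.4388)/(0.7396*a^4 - 4.5064*a^3 + 15.3956*a^2 - 25.9904*a + 24.6016)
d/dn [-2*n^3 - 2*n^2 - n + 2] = -6*n^2 - 4*n - 1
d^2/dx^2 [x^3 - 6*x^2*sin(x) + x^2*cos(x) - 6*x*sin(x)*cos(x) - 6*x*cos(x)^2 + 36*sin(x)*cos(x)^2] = 6*x^2*sin(x) - x^2*cos(x) - 4*x*sin(x) + 12*sqrt(2)*x*sin(2*x + pi/4) - 24*x*cos(x) + 6*x - 21*sin(x) - 81*sin(3*x) + 2*cos(x) - 12*sqrt(2)*cos(2*x + pi/4)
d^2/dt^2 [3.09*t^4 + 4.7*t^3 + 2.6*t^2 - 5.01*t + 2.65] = 37.08*t^2 + 28.2*t + 5.2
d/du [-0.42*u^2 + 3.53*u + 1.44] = 3.53 - 0.84*u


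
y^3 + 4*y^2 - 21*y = y*(y - 3)*(y + 7)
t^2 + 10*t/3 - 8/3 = (t - 2/3)*(t + 4)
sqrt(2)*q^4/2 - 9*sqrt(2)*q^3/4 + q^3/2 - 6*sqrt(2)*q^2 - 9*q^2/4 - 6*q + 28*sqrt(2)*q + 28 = (q - 4)^2*(q + 7/2)*(sqrt(2)*q/2 + 1/2)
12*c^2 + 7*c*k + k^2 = (3*c + k)*(4*c + k)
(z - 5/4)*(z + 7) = z^2 + 23*z/4 - 35/4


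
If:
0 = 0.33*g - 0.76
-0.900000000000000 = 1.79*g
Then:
No Solution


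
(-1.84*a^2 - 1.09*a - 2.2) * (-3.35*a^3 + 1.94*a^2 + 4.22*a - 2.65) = 6.164*a^5 + 0.0819000000000005*a^4 - 2.5094*a^3 - 3.9918*a^2 - 6.3955*a + 5.83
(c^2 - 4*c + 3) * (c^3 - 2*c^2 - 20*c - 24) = c^5 - 6*c^4 - 9*c^3 + 50*c^2 + 36*c - 72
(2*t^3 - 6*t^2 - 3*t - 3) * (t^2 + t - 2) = 2*t^5 - 4*t^4 - 13*t^3 + 6*t^2 + 3*t + 6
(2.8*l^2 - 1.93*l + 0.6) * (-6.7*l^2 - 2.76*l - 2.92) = -18.76*l^4 + 5.203*l^3 - 6.8692*l^2 + 3.9796*l - 1.752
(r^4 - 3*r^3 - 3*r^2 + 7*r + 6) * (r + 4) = r^5 + r^4 - 15*r^3 - 5*r^2 + 34*r + 24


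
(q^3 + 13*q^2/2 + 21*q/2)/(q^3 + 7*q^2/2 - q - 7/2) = q*(q + 3)/(q^2 - 1)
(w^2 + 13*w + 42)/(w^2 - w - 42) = (w + 7)/(w - 7)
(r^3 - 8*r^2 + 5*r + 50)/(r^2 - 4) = (r^2 - 10*r + 25)/(r - 2)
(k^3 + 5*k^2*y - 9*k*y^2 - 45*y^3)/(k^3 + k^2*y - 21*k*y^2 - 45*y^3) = (-k^2 - 2*k*y + 15*y^2)/(-k^2 + 2*k*y + 15*y^2)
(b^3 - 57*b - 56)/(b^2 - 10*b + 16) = (b^2 + 8*b + 7)/(b - 2)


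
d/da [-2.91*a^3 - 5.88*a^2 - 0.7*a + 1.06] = -8.73*a^2 - 11.76*a - 0.7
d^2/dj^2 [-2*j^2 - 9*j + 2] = -4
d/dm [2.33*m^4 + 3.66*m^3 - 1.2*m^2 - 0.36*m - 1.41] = 9.32*m^3 + 10.98*m^2 - 2.4*m - 0.36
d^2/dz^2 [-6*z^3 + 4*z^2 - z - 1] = 8 - 36*z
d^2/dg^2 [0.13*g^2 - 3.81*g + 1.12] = 0.260000000000000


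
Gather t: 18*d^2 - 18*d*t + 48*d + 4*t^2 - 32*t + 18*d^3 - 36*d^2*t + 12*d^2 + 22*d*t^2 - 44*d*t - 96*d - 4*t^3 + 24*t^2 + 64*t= 18*d^3 + 30*d^2 - 48*d - 4*t^3 + t^2*(22*d + 28) + t*(-36*d^2 - 62*d + 32)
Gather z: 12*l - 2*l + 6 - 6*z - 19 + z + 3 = 10*l - 5*z - 10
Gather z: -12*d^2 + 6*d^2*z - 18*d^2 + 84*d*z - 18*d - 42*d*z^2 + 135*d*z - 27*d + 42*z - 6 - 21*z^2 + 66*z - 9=-30*d^2 - 45*d + z^2*(-42*d - 21) + z*(6*d^2 + 219*d + 108) - 15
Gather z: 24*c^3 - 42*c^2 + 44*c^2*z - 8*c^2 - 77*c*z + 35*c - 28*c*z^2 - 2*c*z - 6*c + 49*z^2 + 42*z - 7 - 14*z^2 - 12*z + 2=24*c^3 - 50*c^2 + 29*c + z^2*(35 - 28*c) + z*(44*c^2 - 79*c + 30) - 5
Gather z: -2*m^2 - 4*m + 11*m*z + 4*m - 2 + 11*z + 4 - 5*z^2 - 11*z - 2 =-2*m^2 + 11*m*z - 5*z^2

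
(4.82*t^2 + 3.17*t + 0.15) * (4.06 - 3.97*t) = -19.1354*t^3 + 6.9843*t^2 + 12.2747*t + 0.609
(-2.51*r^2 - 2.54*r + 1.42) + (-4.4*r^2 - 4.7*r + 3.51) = -6.91*r^2 - 7.24*r + 4.93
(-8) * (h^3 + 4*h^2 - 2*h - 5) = -8*h^3 - 32*h^2 + 16*h + 40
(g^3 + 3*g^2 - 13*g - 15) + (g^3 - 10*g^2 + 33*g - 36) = 2*g^3 - 7*g^2 + 20*g - 51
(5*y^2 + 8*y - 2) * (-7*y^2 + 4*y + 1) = -35*y^4 - 36*y^3 + 51*y^2 - 2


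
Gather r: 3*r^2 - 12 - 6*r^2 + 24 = 12 - 3*r^2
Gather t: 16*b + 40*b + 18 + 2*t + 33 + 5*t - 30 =56*b + 7*t + 21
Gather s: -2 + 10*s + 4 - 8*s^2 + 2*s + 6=-8*s^2 + 12*s + 8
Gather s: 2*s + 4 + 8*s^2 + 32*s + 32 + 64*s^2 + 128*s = 72*s^2 + 162*s + 36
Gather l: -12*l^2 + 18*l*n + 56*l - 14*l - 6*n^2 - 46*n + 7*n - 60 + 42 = -12*l^2 + l*(18*n + 42) - 6*n^2 - 39*n - 18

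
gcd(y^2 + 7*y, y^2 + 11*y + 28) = y + 7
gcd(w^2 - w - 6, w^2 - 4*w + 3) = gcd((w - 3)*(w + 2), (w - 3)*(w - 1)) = w - 3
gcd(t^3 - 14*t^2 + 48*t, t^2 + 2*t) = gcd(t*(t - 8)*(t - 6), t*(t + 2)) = t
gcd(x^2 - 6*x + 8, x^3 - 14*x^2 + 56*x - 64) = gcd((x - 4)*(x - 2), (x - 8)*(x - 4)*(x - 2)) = x^2 - 6*x + 8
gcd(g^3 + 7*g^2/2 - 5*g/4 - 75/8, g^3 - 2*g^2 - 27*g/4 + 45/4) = g^2 + g - 15/4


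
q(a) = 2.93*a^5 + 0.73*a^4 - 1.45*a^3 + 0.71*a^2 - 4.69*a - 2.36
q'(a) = 14.65*a^4 + 2.92*a^3 - 4.35*a^2 + 1.42*a - 4.69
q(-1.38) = -2.74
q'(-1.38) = 30.52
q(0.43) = -4.29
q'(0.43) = -4.15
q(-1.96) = -53.50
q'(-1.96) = 170.03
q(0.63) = -4.99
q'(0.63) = -2.48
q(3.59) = 1791.31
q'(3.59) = 2512.86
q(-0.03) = -2.22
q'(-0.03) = -4.74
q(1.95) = 73.61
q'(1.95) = 215.01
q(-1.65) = -16.60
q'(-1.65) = 76.59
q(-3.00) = -595.61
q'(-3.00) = 1059.71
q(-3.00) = -595.61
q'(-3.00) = 1059.71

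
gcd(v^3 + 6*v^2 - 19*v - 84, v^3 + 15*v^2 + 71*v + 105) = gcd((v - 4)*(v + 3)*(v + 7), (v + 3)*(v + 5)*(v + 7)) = v^2 + 10*v + 21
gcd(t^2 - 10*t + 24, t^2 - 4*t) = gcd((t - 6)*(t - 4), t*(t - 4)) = t - 4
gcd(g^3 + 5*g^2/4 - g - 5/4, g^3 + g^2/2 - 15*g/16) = g + 5/4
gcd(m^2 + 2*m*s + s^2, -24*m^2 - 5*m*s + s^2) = 1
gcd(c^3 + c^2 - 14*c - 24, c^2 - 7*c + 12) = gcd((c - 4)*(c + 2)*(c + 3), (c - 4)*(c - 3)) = c - 4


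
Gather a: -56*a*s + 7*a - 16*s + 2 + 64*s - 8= a*(7 - 56*s) + 48*s - 6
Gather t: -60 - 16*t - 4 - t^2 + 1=-t^2 - 16*t - 63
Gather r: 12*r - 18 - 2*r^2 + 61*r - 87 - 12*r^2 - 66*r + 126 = -14*r^2 + 7*r + 21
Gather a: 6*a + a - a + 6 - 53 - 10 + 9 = 6*a - 48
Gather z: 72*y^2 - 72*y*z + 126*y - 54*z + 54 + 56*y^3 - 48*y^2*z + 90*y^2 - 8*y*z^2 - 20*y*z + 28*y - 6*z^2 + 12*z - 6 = 56*y^3 + 162*y^2 + 154*y + z^2*(-8*y - 6) + z*(-48*y^2 - 92*y - 42) + 48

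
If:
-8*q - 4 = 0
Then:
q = -1/2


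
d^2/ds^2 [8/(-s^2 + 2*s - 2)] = 16*(s^2 - 2*s - 4*(s - 1)^2 + 2)/(s^2 - 2*s + 2)^3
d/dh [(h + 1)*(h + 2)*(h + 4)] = 3*h^2 + 14*h + 14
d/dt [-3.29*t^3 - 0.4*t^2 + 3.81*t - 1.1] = -9.87*t^2 - 0.8*t + 3.81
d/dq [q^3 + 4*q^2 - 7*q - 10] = 3*q^2 + 8*q - 7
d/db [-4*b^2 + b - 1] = 1 - 8*b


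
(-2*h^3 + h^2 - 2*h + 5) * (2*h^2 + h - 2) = -4*h^5 + h^3 + 6*h^2 + 9*h - 10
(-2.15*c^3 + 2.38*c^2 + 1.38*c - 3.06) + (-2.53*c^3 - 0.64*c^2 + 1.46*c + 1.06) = -4.68*c^3 + 1.74*c^2 + 2.84*c - 2.0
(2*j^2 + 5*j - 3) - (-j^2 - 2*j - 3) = 3*j^2 + 7*j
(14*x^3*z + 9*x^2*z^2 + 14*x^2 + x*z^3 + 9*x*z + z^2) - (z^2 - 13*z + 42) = 14*x^3*z + 9*x^2*z^2 + 14*x^2 + x*z^3 + 9*x*z + 13*z - 42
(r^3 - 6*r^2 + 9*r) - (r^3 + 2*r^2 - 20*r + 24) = -8*r^2 + 29*r - 24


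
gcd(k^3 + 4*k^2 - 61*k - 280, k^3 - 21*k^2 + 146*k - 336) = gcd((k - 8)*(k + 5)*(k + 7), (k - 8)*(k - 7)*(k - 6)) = k - 8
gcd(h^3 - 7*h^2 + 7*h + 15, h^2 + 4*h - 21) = h - 3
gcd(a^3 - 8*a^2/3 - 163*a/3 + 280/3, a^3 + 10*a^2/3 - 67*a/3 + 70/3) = a^2 + 16*a/3 - 35/3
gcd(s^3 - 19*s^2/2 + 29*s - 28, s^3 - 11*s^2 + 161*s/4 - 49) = s^2 - 15*s/2 + 14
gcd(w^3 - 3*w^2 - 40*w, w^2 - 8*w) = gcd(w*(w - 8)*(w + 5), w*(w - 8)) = w^2 - 8*w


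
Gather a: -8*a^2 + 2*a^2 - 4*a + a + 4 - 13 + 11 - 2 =-6*a^2 - 3*a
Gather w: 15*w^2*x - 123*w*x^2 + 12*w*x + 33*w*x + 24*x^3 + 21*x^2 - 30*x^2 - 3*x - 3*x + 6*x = 15*w^2*x + w*(-123*x^2 + 45*x) + 24*x^3 - 9*x^2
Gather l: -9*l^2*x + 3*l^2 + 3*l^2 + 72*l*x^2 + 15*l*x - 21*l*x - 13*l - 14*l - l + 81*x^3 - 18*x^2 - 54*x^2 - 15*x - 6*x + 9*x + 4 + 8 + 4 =l^2*(6 - 9*x) + l*(72*x^2 - 6*x - 28) + 81*x^3 - 72*x^2 - 12*x + 16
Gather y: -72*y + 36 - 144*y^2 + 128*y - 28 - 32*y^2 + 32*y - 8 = -176*y^2 + 88*y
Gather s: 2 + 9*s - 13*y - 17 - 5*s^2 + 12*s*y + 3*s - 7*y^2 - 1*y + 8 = -5*s^2 + s*(12*y + 12) - 7*y^2 - 14*y - 7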